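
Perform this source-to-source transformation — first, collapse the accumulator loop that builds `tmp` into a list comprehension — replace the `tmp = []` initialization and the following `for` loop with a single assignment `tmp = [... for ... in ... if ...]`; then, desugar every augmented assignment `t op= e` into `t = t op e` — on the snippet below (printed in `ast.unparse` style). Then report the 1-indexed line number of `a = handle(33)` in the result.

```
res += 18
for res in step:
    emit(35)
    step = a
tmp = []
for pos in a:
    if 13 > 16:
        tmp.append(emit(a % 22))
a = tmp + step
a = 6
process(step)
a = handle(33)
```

9

Transformed code:
res = res + 18
for res in step:
    emit(35)
    step = a
tmp = [emit(a % 22) for pos in a if 13 > 16]
a = tmp + step
a = 6
process(step)
a = handle(33)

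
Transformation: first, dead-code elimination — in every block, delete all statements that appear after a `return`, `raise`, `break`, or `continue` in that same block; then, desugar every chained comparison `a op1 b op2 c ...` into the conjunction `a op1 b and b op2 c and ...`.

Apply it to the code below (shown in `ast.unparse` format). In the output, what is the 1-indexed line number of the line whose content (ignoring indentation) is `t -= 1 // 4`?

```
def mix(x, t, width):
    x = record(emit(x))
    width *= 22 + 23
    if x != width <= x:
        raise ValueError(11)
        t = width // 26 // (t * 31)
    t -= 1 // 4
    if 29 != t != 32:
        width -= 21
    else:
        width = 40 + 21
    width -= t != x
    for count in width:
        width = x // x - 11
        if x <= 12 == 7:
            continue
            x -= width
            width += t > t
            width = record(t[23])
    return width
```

6

Transformed code:
def mix(x, t, width):
    x = record(emit(x))
    width *= 22 + 23
    if x != width and width <= x:
        raise ValueError(11)
    t -= 1 // 4
    if 29 != t and t != 32:
        width -= 21
    else:
        width = 40 + 21
    width -= t != x
    for count in width:
        width = x // x - 11
        if x <= 12 and 12 == 7:
            continue
    return width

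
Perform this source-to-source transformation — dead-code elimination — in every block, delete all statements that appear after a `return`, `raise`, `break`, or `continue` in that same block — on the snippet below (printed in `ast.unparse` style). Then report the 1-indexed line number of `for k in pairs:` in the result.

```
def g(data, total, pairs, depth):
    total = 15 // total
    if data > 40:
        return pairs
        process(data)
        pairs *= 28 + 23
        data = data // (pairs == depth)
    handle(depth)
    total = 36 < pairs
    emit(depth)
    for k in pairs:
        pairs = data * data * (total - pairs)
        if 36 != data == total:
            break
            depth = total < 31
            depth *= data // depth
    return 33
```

Transformed code:
def g(data, total, pairs, depth):
    total = 15 // total
    if data > 40:
        return pairs
    handle(depth)
    total = 36 < pairs
    emit(depth)
    for k in pairs:
        pairs = data * data * (total - pairs)
        if 36 != data == total:
            break
    return 33

8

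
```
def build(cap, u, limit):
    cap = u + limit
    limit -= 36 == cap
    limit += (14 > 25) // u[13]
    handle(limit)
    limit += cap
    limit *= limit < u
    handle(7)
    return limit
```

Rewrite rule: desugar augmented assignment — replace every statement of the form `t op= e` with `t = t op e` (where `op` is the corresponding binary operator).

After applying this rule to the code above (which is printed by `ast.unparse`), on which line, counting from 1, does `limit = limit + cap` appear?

6

Transformed code:
def build(cap, u, limit):
    cap = u + limit
    limit = limit - (36 == cap)
    limit = limit + (14 > 25) // u[13]
    handle(limit)
    limit = limit + cap
    limit = limit * (limit < u)
    handle(7)
    return limit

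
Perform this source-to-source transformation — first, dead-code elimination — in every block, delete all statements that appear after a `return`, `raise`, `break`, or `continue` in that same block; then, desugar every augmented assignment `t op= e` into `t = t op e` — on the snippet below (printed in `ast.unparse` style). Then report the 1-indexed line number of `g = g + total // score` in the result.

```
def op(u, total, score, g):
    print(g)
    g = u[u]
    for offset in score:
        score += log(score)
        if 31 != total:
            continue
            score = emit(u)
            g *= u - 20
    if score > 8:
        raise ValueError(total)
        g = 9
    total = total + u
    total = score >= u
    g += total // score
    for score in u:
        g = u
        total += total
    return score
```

Transformed code:
def op(u, total, score, g):
    print(g)
    g = u[u]
    for offset in score:
        score = score + log(score)
        if 31 != total:
            continue
    if score > 8:
        raise ValueError(total)
    total = total + u
    total = score >= u
    g = g + total // score
    for score in u:
        g = u
        total = total + total
    return score

12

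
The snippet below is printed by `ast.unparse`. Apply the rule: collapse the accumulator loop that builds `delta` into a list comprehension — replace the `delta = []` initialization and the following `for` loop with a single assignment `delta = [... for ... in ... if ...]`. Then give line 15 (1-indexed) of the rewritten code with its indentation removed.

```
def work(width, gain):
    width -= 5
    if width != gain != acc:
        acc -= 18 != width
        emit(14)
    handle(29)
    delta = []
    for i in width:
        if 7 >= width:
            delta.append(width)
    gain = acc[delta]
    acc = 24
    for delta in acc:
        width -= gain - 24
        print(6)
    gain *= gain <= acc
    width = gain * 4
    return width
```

return width

Transformed code:
def work(width, gain):
    width -= 5
    if width != gain != acc:
        acc -= 18 != width
        emit(14)
    handle(29)
    delta = [width for i in width if 7 >= width]
    gain = acc[delta]
    acc = 24
    for delta in acc:
        width -= gain - 24
        print(6)
    gain *= gain <= acc
    width = gain * 4
    return width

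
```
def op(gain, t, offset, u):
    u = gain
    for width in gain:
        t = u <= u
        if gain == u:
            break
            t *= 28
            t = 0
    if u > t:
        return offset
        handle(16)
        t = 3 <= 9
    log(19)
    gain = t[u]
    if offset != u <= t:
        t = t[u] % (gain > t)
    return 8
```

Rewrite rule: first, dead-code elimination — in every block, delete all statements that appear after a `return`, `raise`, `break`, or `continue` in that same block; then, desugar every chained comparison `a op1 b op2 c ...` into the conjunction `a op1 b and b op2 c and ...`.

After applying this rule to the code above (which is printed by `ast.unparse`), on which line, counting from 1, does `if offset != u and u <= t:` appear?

Transformed code:
def op(gain, t, offset, u):
    u = gain
    for width in gain:
        t = u <= u
        if gain == u:
            break
    if u > t:
        return offset
    log(19)
    gain = t[u]
    if offset != u and u <= t:
        t = t[u] % (gain > t)
    return 8

11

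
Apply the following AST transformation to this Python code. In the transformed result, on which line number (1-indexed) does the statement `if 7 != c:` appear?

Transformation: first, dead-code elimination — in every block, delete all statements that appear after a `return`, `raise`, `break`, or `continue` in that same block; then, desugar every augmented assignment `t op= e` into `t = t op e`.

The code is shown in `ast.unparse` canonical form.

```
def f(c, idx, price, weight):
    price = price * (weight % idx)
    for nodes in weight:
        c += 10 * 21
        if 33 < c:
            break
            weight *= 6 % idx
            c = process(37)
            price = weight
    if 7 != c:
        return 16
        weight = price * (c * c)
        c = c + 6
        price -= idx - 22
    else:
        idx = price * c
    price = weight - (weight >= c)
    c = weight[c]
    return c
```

7

Transformed code:
def f(c, idx, price, weight):
    price = price * (weight % idx)
    for nodes in weight:
        c = c + 10 * 21
        if 33 < c:
            break
    if 7 != c:
        return 16
    else:
        idx = price * c
    price = weight - (weight >= c)
    c = weight[c]
    return c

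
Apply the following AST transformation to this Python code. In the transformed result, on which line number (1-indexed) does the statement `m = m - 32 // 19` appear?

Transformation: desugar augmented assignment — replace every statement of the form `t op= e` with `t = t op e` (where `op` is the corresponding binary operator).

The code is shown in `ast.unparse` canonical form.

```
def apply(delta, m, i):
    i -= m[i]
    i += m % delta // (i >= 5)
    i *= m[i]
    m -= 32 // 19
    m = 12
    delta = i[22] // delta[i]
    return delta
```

5

Transformed code:
def apply(delta, m, i):
    i = i - m[i]
    i = i + m % delta // (i >= 5)
    i = i * m[i]
    m = m - 32 // 19
    m = 12
    delta = i[22] // delta[i]
    return delta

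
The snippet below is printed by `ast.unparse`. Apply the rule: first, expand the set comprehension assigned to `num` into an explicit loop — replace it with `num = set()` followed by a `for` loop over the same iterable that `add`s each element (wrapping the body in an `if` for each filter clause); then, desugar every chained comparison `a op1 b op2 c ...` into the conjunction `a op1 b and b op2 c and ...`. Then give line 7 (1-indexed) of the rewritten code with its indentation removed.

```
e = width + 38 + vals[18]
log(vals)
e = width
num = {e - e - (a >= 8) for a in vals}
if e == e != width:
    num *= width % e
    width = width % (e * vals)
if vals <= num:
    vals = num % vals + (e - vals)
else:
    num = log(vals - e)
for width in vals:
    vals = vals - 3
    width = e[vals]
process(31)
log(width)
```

Transformed code:
e = width + 38 + vals[18]
log(vals)
e = width
num = set()
for a in vals:
    num.add(e - e - (a >= 8))
if e == e and e != width:
    num *= width % e
    width = width % (e * vals)
if vals <= num:
    vals = num % vals + (e - vals)
else:
    num = log(vals - e)
for width in vals:
    vals = vals - 3
    width = e[vals]
process(31)
log(width)

if e == e and e != width:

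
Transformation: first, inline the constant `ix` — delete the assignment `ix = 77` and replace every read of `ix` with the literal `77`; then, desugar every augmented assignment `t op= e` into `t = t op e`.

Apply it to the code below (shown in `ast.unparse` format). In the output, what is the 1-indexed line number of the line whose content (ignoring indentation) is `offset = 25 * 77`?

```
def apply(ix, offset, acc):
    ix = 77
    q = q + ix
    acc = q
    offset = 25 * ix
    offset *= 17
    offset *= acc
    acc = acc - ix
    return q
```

4

Transformed code:
def apply(ix, offset, acc):
    q = q + 77
    acc = q
    offset = 25 * 77
    offset = offset * 17
    offset = offset * acc
    acc = acc - 77
    return q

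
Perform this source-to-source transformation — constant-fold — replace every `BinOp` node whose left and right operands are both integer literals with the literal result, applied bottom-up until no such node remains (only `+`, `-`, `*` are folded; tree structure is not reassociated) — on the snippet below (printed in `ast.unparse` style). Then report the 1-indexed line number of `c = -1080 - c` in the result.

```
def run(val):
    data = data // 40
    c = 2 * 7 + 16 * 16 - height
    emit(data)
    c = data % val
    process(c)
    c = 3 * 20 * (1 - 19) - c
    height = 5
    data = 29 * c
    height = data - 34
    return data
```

Transformed code:
def run(val):
    data = data // 40
    c = 270 - height
    emit(data)
    c = data % val
    process(c)
    c = -1080 - c
    height = 5
    data = 29 * c
    height = data - 34
    return data

7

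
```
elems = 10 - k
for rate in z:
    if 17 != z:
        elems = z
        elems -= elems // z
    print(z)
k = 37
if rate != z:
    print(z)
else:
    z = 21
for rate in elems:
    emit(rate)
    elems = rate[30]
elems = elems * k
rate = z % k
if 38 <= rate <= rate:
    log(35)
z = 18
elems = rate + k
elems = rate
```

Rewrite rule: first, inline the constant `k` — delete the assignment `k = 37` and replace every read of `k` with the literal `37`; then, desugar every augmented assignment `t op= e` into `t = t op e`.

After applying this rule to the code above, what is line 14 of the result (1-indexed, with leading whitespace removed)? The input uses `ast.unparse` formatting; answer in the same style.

elems = elems * 37

Transformed code:
elems = 10 - 37
for rate in z:
    if 17 != z:
        elems = z
        elems = elems - elems // z
    print(z)
if rate != z:
    print(z)
else:
    z = 21
for rate in elems:
    emit(rate)
    elems = rate[30]
elems = elems * 37
rate = z % 37
if 38 <= rate <= rate:
    log(35)
z = 18
elems = rate + 37
elems = rate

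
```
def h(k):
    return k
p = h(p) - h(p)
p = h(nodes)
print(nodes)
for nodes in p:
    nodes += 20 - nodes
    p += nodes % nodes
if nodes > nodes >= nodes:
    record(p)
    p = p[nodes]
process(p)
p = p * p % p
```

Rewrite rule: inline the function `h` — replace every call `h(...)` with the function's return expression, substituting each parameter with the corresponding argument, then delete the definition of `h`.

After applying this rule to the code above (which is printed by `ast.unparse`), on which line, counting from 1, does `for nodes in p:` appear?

Transformed code:
p = p - p
p = nodes
print(nodes)
for nodes in p:
    nodes += 20 - nodes
    p += nodes % nodes
if nodes > nodes >= nodes:
    record(p)
    p = p[nodes]
process(p)
p = p * p % p

4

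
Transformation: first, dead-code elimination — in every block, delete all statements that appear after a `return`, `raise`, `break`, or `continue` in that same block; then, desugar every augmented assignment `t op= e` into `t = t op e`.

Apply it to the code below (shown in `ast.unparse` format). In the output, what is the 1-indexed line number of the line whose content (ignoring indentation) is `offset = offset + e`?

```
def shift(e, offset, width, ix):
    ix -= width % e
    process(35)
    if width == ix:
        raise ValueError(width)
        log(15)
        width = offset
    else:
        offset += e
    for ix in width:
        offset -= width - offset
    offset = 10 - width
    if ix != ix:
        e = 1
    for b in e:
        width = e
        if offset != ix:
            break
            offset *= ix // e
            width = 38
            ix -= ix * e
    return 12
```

Transformed code:
def shift(e, offset, width, ix):
    ix = ix - width % e
    process(35)
    if width == ix:
        raise ValueError(width)
    else:
        offset = offset + e
    for ix in width:
        offset = offset - (width - offset)
    offset = 10 - width
    if ix != ix:
        e = 1
    for b in e:
        width = e
        if offset != ix:
            break
    return 12

7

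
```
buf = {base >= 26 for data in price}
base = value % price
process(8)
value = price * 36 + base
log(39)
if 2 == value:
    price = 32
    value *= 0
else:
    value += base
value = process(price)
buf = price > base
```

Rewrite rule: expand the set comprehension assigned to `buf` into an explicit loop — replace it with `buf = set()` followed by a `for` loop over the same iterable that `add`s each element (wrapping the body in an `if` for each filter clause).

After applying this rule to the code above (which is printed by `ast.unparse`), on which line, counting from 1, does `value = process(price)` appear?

13

Transformed code:
buf = set()
for data in price:
    buf.add(base >= 26)
base = value % price
process(8)
value = price * 36 + base
log(39)
if 2 == value:
    price = 32
    value *= 0
else:
    value += base
value = process(price)
buf = price > base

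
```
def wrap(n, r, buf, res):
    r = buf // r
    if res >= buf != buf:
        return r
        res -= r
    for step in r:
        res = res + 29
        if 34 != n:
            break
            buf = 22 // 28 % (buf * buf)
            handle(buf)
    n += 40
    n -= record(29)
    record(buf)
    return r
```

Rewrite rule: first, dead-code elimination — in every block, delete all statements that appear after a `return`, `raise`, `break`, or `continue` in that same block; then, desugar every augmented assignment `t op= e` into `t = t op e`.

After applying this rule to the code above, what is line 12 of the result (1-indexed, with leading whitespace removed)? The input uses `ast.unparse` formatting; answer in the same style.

Transformed code:
def wrap(n, r, buf, res):
    r = buf // r
    if res >= buf != buf:
        return r
    for step in r:
        res = res + 29
        if 34 != n:
            break
    n = n + 40
    n = n - record(29)
    record(buf)
    return r

return r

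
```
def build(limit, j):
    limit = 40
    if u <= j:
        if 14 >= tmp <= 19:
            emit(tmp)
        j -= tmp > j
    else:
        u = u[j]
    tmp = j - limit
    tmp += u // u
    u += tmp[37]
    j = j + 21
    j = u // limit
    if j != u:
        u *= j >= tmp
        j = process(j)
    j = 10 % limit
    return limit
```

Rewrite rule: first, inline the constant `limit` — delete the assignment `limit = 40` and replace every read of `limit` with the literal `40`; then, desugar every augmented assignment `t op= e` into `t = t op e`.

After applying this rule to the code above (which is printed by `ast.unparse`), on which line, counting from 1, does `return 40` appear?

Transformed code:
def build(limit, j):
    if u <= j:
        if 14 >= tmp <= 19:
            emit(tmp)
        j = j - (tmp > j)
    else:
        u = u[j]
    tmp = j - 40
    tmp = tmp + u // u
    u = u + tmp[37]
    j = j + 21
    j = u // 40
    if j != u:
        u = u * (j >= tmp)
        j = process(j)
    j = 10 % 40
    return 40

17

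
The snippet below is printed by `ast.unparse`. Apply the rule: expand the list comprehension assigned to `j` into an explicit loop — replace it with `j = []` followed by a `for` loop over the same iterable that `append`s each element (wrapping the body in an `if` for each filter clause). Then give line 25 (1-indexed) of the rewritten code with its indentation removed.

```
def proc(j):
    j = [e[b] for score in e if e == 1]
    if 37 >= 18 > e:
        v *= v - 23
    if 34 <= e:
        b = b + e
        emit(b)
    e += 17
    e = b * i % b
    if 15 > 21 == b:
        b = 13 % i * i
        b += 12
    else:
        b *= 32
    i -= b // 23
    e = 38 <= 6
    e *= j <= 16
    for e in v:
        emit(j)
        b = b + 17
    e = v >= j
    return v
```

Transformed code:
def proc(j):
    j = []
    for score in e:
        if e == 1:
            j.append(e[b])
    if 37 >= 18 > e:
        v *= v - 23
    if 34 <= e:
        b = b + e
        emit(b)
    e += 17
    e = b * i % b
    if 15 > 21 == b:
        b = 13 % i * i
        b += 12
    else:
        b *= 32
    i -= b // 23
    e = 38 <= 6
    e *= j <= 16
    for e in v:
        emit(j)
        b = b + 17
    e = v >= j
    return v

return v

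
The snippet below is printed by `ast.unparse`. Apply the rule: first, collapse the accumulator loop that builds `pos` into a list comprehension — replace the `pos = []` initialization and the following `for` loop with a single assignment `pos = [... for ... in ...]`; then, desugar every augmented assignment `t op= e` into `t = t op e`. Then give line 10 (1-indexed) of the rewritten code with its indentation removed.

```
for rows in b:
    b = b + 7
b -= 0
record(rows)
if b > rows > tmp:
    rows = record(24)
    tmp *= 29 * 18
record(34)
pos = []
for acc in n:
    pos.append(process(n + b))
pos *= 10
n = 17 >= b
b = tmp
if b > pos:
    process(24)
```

Transformed code:
for rows in b:
    b = b + 7
b = b - 0
record(rows)
if b > rows > tmp:
    rows = record(24)
    tmp = tmp * (29 * 18)
record(34)
pos = [process(n + b) for acc in n]
pos = pos * 10
n = 17 >= b
b = tmp
if b > pos:
    process(24)

pos = pos * 10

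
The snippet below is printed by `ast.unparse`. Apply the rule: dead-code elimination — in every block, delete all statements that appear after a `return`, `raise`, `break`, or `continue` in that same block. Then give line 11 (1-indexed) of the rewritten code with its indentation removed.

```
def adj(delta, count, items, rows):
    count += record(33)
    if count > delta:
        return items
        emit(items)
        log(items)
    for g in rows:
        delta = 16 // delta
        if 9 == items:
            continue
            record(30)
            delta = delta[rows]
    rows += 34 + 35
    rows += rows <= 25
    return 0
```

Transformed code:
def adj(delta, count, items, rows):
    count += record(33)
    if count > delta:
        return items
    for g in rows:
        delta = 16 // delta
        if 9 == items:
            continue
    rows += 34 + 35
    rows += rows <= 25
    return 0

return 0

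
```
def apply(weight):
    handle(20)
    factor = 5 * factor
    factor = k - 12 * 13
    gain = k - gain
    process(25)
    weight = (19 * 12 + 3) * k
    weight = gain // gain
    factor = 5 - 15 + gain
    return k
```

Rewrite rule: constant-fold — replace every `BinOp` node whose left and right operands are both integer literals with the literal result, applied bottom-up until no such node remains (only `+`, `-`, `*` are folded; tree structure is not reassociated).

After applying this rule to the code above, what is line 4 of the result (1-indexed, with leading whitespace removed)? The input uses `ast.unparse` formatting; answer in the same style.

factor = k - 156

Transformed code:
def apply(weight):
    handle(20)
    factor = 5 * factor
    factor = k - 156
    gain = k - gain
    process(25)
    weight = 231 * k
    weight = gain // gain
    factor = -10 + gain
    return k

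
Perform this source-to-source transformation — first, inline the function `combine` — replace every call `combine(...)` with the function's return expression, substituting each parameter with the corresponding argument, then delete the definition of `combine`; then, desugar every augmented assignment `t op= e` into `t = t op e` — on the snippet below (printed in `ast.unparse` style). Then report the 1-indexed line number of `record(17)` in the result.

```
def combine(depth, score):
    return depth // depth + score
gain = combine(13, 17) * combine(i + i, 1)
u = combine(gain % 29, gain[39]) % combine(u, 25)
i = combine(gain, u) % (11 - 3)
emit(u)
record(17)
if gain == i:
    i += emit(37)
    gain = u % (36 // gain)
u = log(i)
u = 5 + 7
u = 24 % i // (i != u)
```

Transformed code:
gain = (13 // 13 + 17) * ((i + i) // (i + i) + 1)
u = (gain % 29 // (gain % 29) + gain[39]) % (u // u + 25)
i = (gain // gain + u) % (11 - 3)
emit(u)
record(17)
if gain == i:
    i = i + emit(37)
    gain = u % (36 // gain)
u = log(i)
u = 5 + 7
u = 24 % i // (i != u)

5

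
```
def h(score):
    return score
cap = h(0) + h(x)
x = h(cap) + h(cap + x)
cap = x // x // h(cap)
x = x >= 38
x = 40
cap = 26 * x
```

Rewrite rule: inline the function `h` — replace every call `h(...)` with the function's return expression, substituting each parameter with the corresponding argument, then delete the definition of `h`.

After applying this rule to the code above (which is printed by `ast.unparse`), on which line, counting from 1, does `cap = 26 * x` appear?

6

Transformed code:
cap = 0 + x
x = cap + (cap + x)
cap = x // x // cap
x = x >= 38
x = 40
cap = 26 * x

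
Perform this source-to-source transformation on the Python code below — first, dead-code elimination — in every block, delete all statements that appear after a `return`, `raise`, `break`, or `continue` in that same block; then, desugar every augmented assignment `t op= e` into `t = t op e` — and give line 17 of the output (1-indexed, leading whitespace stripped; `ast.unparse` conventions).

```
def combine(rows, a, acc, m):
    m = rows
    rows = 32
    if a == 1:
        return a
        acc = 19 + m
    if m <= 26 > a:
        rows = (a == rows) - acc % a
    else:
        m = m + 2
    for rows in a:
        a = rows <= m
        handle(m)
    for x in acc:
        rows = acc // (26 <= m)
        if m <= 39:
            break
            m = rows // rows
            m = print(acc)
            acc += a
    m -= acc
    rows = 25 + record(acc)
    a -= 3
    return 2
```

Transformed code:
def combine(rows, a, acc, m):
    m = rows
    rows = 32
    if a == 1:
        return a
    if m <= 26 > a:
        rows = (a == rows) - acc % a
    else:
        m = m + 2
    for rows in a:
        a = rows <= m
        handle(m)
    for x in acc:
        rows = acc // (26 <= m)
        if m <= 39:
            break
    m = m - acc
    rows = 25 + record(acc)
    a = a - 3
    return 2

m = m - acc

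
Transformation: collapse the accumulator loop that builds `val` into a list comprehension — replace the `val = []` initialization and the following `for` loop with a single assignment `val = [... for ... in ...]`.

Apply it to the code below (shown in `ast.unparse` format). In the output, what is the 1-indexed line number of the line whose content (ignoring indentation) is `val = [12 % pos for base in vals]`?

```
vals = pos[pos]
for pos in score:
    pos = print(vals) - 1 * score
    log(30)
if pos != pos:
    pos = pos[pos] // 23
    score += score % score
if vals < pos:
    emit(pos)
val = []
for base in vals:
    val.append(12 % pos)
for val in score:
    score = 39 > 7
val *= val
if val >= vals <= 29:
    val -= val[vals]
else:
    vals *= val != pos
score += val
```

Transformed code:
vals = pos[pos]
for pos in score:
    pos = print(vals) - 1 * score
    log(30)
if pos != pos:
    pos = pos[pos] // 23
    score += score % score
if vals < pos:
    emit(pos)
val = [12 % pos for base in vals]
for val in score:
    score = 39 > 7
val *= val
if val >= vals <= 29:
    val -= val[vals]
else:
    vals *= val != pos
score += val

10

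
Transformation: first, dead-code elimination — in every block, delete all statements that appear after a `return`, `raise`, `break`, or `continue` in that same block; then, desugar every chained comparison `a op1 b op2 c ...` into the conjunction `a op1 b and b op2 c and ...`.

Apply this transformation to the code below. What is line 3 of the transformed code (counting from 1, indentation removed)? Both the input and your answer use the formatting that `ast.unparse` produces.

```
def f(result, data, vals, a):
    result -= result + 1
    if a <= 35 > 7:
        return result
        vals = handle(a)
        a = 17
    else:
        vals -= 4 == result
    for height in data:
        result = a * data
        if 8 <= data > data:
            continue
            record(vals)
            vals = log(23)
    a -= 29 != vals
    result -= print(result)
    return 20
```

if a <= 35 and 35 > 7:

Transformed code:
def f(result, data, vals, a):
    result -= result + 1
    if a <= 35 and 35 > 7:
        return result
    else:
        vals -= 4 == result
    for height in data:
        result = a * data
        if 8 <= data and data > data:
            continue
    a -= 29 != vals
    result -= print(result)
    return 20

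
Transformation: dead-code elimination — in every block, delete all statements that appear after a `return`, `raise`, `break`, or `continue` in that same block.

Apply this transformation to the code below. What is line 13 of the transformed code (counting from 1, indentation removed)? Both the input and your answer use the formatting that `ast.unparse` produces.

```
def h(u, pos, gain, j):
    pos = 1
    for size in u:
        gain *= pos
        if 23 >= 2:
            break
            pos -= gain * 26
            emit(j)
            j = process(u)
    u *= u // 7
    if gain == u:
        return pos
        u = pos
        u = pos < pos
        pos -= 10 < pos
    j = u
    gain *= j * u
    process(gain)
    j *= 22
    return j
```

j *= 22

Transformed code:
def h(u, pos, gain, j):
    pos = 1
    for size in u:
        gain *= pos
        if 23 >= 2:
            break
    u *= u // 7
    if gain == u:
        return pos
    j = u
    gain *= j * u
    process(gain)
    j *= 22
    return j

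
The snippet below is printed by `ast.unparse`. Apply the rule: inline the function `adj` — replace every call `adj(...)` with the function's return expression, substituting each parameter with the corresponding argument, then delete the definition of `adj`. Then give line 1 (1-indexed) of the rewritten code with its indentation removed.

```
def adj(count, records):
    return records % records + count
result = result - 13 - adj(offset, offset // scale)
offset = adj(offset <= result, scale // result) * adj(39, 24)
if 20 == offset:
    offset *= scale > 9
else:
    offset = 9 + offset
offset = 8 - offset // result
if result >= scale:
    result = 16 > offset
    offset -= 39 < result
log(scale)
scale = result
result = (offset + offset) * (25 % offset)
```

Transformed code:
result = result - 13 - (offset // scale % (offset // scale) + offset)
offset = (scale // result % (scale // result) + (offset <= result)) * (24 % 24 + 39)
if 20 == offset:
    offset *= scale > 9
else:
    offset = 9 + offset
offset = 8 - offset // result
if result >= scale:
    result = 16 > offset
    offset -= 39 < result
log(scale)
scale = result
result = (offset + offset) * (25 % offset)

result = result - 13 - (offset // scale % (offset // scale) + offset)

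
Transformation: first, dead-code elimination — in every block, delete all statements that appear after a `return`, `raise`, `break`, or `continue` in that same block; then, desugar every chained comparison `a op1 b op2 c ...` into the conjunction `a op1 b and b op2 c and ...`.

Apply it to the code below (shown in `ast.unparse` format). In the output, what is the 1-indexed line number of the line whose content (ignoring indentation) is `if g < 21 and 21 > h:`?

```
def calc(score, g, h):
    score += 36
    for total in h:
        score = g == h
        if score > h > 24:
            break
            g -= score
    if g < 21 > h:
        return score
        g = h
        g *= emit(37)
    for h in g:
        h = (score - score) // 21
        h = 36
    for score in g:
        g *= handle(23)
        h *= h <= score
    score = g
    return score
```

Transformed code:
def calc(score, g, h):
    score += 36
    for total in h:
        score = g == h
        if score > h and h > 24:
            break
    if g < 21 and 21 > h:
        return score
    for h in g:
        h = (score - score) // 21
        h = 36
    for score in g:
        g *= handle(23)
        h *= h <= score
    score = g
    return score

7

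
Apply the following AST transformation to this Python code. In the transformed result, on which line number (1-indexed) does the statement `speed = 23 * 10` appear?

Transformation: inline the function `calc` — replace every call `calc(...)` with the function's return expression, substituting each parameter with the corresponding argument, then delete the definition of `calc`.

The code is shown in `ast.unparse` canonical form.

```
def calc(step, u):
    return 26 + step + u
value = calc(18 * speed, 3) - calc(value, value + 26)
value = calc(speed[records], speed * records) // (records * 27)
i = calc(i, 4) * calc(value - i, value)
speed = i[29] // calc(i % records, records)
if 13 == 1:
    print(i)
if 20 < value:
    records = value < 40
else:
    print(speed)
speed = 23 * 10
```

11

Transformed code:
value = 26 + 18 * speed + 3 - (26 + value + (value + 26))
value = (26 + speed[records] + speed * records) // (records * 27)
i = (26 + i + 4) * (26 + (value - i) + value)
speed = i[29] // (26 + i % records + records)
if 13 == 1:
    print(i)
if 20 < value:
    records = value < 40
else:
    print(speed)
speed = 23 * 10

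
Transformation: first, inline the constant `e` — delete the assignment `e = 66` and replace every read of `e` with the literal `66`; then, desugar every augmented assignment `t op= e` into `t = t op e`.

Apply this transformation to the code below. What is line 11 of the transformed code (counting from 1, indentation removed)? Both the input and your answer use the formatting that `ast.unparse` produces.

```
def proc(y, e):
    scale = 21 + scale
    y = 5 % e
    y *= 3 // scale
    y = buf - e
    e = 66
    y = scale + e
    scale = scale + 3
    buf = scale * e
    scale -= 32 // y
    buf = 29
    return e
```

Transformed code:
def proc(y, e):
    scale = 21 + scale
    y = 5 % 66
    y = y * (3 // scale)
    y = buf - 66
    y = scale + 66
    scale = scale + 3
    buf = scale * 66
    scale = scale - 32 // y
    buf = 29
    return 66

return 66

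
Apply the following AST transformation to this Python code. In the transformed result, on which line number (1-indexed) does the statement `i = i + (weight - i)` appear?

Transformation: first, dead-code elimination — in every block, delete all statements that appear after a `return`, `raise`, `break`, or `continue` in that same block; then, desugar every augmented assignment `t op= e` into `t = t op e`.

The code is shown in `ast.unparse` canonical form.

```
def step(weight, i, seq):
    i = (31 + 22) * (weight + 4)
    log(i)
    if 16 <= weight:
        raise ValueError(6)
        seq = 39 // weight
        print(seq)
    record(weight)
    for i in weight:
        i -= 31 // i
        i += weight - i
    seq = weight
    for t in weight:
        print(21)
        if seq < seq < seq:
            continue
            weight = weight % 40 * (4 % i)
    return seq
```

9

Transformed code:
def step(weight, i, seq):
    i = (31 + 22) * (weight + 4)
    log(i)
    if 16 <= weight:
        raise ValueError(6)
    record(weight)
    for i in weight:
        i = i - 31 // i
        i = i + (weight - i)
    seq = weight
    for t in weight:
        print(21)
        if seq < seq < seq:
            continue
    return seq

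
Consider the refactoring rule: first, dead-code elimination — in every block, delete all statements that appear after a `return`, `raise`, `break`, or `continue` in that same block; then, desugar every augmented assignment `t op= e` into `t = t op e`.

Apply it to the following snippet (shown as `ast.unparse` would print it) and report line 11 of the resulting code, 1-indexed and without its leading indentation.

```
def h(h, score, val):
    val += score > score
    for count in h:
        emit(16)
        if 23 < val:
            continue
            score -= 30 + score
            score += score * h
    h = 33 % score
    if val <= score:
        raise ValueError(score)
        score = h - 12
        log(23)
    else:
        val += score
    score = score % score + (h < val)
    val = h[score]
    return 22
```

Transformed code:
def h(h, score, val):
    val = val + (score > score)
    for count in h:
        emit(16)
        if 23 < val:
            continue
    h = 33 % score
    if val <= score:
        raise ValueError(score)
    else:
        val = val + score
    score = score % score + (h < val)
    val = h[score]
    return 22

val = val + score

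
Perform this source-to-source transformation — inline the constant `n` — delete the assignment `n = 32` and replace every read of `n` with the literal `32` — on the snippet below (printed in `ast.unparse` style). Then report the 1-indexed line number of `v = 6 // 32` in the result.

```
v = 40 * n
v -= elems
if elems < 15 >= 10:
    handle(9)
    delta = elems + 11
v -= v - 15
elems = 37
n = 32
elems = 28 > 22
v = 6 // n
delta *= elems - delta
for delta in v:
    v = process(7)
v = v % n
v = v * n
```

9

Transformed code:
v = 40 * 32
v -= elems
if elems < 15 >= 10:
    handle(9)
    delta = elems + 11
v -= v - 15
elems = 37
elems = 28 > 22
v = 6 // 32
delta *= elems - delta
for delta in v:
    v = process(7)
v = v % 32
v = v * 32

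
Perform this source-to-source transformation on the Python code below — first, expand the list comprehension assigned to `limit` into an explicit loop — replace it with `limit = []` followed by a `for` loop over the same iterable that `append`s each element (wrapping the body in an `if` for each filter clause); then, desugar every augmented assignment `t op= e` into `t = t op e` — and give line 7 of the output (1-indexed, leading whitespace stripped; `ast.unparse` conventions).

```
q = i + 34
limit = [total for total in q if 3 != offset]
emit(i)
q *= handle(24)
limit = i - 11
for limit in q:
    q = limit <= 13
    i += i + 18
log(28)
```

Transformed code:
q = i + 34
limit = []
for total in q:
    if 3 != offset:
        limit.append(total)
emit(i)
q = q * handle(24)
limit = i - 11
for limit in q:
    q = limit <= 13
    i = i + (i + 18)
log(28)

q = q * handle(24)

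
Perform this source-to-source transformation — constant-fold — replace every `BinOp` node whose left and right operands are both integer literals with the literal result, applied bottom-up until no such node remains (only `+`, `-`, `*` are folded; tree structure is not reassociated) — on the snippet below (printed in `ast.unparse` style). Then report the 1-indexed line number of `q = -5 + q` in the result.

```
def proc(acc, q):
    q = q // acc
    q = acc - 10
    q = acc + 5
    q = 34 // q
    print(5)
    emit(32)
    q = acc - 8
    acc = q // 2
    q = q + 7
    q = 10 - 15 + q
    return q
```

11

Transformed code:
def proc(acc, q):
    q = q // acc
    q = acc - 10
    q = acc + 5
    q = 34 // q
    print(5)
    emit(32)
    q = acc - 8
    acc = q // 2
    q = q + 7
    q = -5 + q
    return q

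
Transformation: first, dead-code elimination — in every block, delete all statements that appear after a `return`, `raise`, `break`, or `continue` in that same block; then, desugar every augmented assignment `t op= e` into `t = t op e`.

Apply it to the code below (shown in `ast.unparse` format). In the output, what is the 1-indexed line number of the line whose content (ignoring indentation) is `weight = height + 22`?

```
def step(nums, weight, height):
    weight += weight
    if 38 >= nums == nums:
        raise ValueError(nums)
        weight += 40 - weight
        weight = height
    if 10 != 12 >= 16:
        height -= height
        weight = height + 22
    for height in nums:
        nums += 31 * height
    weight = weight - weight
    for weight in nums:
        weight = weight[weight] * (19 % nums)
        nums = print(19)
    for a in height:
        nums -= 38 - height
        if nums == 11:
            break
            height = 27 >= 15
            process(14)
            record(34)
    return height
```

7

Transformed code:
def step(nums, weight, height):
    weight = weight + weight
    if 38 >= nums == nums:
        raise ValueError(nums)
    if 10 != 12 >= 16:
        height = height - height
        weight = height + 22
    for height in nums:
        nums = nums + 31 * height
    weight = weight - weight
    for weight in nums:
        weight = weight[weight] * (19 % nums)
        nums = print(19)
    for a in height:
        nums = nums - (38 - height)
        if nums == 11:
            break
    return height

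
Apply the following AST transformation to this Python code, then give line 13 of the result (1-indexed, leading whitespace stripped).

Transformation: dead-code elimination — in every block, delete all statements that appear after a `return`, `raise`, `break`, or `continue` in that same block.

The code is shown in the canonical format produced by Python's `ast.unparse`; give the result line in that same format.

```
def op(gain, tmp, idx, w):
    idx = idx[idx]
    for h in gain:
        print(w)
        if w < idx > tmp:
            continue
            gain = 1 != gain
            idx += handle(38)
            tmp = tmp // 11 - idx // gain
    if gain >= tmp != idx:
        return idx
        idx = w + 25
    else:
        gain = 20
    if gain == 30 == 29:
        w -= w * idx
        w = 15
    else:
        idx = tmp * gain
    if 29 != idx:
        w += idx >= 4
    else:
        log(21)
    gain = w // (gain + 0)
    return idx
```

w = 15

Transformed code:
def op(gain, tmp, idx, w):
    idx = idx[idx]
    for h in gain:
        print(w)
        if w < idx > tmp:
            continue
    if gain >= tmp != idx:
        return idx
    else:
        gain = 20
    if gain == 30 == 29:
        w -= w * idx
        w = 15
    else:
        idx = tmp * gain
    if 29 != idx:
        w += idx >= 4
    else:
        log(21)
    gain = w // (gain + 0)
    return idx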